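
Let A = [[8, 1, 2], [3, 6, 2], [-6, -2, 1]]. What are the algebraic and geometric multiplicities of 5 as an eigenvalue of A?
The characteristic polynomial is (x - 5)^3, so the factor x - 5 appears with exponent 3: the algebraic multiplicity is 3.

rank(A - 5I) = 1, so the eigenspace has dimension 3 - 1 = 2: the geometric multiplicity is 2.

Since 2 < 3, A is not diagonalizable.

algebraic multiplicity 3, geometric multiplicity 2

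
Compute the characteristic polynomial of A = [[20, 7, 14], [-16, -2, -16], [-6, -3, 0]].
χ_A(x) = (x - 6)^3

xI - A = [[x - 20, -7, -14], [16, x + 2, 16], [6, 3, x]].

Expanding det(xI - A) along the first row:
det(xI - A) = + (x - 20)·det([[x + 2, 16], [3, x]]) - (-7)·det([[16, 16], [6, x]]) + (-14)·det([[16, x + 2], [6, 3]]).

Evaluating gives χ_A(x) = x^3 - 18x^2 + 108x - 216 = (x - 6)^3.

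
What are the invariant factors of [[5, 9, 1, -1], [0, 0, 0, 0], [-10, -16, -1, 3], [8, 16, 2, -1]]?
x(x - 1)^3

The Jordan structure of A has elementary divisors x, (x - 1)^3. Arranging the block sizes at each eigenvalue in decreasing order and taking row products gives the invariant factors.

Invariant factors (smallest first, each dividing the next): x(x - 1)^3.

Check: the last factor x(x - 1)^3 is the minimal polynomial, and the product x(x - 1)^3 is the characteristic polynomial.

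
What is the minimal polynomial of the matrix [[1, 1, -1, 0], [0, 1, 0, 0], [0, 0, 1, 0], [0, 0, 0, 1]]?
The characteristic polynomial factors as (x - 1)^4. The minimal polynomial is ∏(x - λ)^{k_λ} where k_λ is the size of the largest Jordan block at λ.

For λ = 1: rank(A - I) = 1, and the largest Jordan block has size 2 (the smallest k with rank((A - I)^k) = rank((A - I)^(k+1))).

So m_A(x) = (x - 1)^2.

m_A(x) = (x - 1)^2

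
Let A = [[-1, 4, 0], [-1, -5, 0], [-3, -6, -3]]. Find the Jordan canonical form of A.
The characteristic polynomial is det(xI - A) = (x + 3)^3, so the eigenvalues are -3 (algebraic multiplicity 3).

For λ = -3: rank(A + 3I) = 1, rank((A + 3I)^2) = 0. The eigenspace has dimension 3 - 1 = 2, so there are 2 Jordan blocks; the rank sequence gives block sizes [2, 1].

Assembling the blocks gives the Jordan form J above.

J = [[-3, 1, 0], [0, -3, 0], [0, 0, -3]]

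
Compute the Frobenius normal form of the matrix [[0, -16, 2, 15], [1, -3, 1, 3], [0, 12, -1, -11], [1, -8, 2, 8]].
The invariant factors of A (the non-unit diagonal entries of the Smith normal form of xI - A over ℚ[x]) are (x - 1)^4, each dividing the next. The characteristic polynomial is their product, (x - 1)^4.

The rational canonical form is the block-diagonal matrix of companion matrices C(f_i):
R = [[0, 0, 0, -1], [1, 0, 0, 4], [0, 1, 0, -6], [0, 0, 1, 4]].

R = [[0, 0, 0, -1], [1, 0, 0, 4], [0, 1, 0, -6], [0, 0, 1, 4]]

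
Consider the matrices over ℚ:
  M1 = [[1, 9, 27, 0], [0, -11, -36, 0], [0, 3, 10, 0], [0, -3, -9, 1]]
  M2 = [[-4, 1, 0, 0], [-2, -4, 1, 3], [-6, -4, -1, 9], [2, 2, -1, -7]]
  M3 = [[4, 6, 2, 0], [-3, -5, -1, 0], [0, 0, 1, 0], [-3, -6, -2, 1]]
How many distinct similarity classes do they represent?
3 classes: {M1}, {M2}, {M3}

Characteristic polynomials: χ_{M1} = (x - 1)^3(x + 2), χ_{M2} = (x + 4)^4, χ_{M3} = (x - 1)^3(x + 2).

{M1}: invariant factors x - 1, x - 1, (x - 1)(x + 2).

{M2}: invariant factors x + 4, (x + 4)^3.

{M3}: invariant factors x - 1, (x - 1)^2(x + 2).

Matrices are similar if and only if their invariant-factor lists agree; the partition into similarity classes is {M1}, {M2}, {M3}.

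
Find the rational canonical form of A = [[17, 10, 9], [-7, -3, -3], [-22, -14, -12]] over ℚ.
The invariant factors of A (the non-unit diagonal entries of the Smith normal form of xI - A over ℚ[x]) are (x - 1)(x^2 - x + 6), each dividing the next. The characteristic polynomial is their product, (x - 1)(x^2 - x + 6).

The rational canonical form is the block-diagonal matrix of companion matrices C(f_i):
R = [[0, 0, 6], [1, 0, -7], [0, 1, 2]].

Note the characteristic polynomial does not split into linear factors over ℚ, so A has no Jordan form over ℚ; the rational canonical form exists over any field.

R = [[0, 0, 6], [1, 0, -7], [0, 1, 2]]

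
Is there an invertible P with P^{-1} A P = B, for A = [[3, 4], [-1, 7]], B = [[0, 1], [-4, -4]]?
trace(A) = 10 but trace(B) = -4. The trace is a similarity invariant, so A and B are not similar.

No.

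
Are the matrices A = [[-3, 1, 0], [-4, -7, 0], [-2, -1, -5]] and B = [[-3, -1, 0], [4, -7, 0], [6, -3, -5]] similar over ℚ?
Yes.

Two matrices over a field are similar if and only if they have the same invariant factors.

Both A and B have characteristic polynomial (x + 5)^3 and minimal polynomial (x + 5)^2. Computing further, both have invariant factors x + 5, (x + 5)^2. Hence A and B are similar.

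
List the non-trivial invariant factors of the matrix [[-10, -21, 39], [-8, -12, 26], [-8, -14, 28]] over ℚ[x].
x - 2, (x - 2)^2

The Jordan structure of A has elementary divisors (x - 2)^2, (x - 2). Arranging the block sizes at each eigenvalue in decreasing order and taking row products gives the invariant factors.

Invariant factors (smallest first, each dividing the next): x - 2, (x - 2)^2.

Check: the last factor (x - 2)^2 is the minimal polynomial, and the product (x - 2)^3 is the characteristic polynomial.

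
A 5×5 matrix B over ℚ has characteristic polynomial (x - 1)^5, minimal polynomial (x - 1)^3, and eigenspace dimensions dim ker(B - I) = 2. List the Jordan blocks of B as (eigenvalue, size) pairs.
λ = 1: algebraic multiplicity 5 (exponent in χ_B), largest block size 3 (exponent in m_B), 2 blocks (geometric multiplicity). These force block sizes [3, 2].

Jordan blocks: (1, 3), (1, 2)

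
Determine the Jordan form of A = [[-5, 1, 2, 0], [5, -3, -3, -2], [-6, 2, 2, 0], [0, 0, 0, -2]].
J = [[-2, 1, 0, 0], [0, -2, 1, 0], [0, 0, -2, 0], [0, 0, 0, -2]]

The characteristic polynomial is det(xI - A) = (x + 2)^4, so the eigenvalues are -2 (algebraic multiplicity 4).

For λ = -2: rank(A + 2I) = 2, rank((A + 2I)^2) = 1, rank((A + 2I)^3) = 0. The eigenspace has dimension 4 - 2 = 2, so there are 2 Jordan blocks; the rank sequence gives block sizes [3, 1].

Assembling the blocks gives the Jordan form J above.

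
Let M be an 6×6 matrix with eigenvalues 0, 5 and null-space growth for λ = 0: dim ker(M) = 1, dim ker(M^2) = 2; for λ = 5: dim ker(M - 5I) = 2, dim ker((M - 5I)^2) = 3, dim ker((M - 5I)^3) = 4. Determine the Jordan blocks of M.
λ = 0: successive nullity increments [1, 1] count blocks of size ≥ k; block sizes are [2].
λ = 5: successive nullity increments [2, 1, 1] count blocks of size ≥ k; block sizes are [3, 1].

Jordan blocks: (0, 2), (5, 3), (5, 1)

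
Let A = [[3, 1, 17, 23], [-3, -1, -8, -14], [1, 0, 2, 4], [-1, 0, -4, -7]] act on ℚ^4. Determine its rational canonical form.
The invariant factors of A (the non-unit diagonal entries of the Smith normal form of xI - A over ℚ[x]) are (x + 3)(x^3 - 2x - 3), each dividing the next. The characteristic polynomial is their product, (x + 3)(x^3 - 2x - 3).

The rational canonical form is the block-diagonal matrix of companion matrices C(f_i):
R = [[0, 0, 0, 9], [1, 0, 0, 9], [0, 1, 0, 2], [0, 0, 1, -3]].

Note the characteristic polynomial does not split into linear factors over ℚ, so A has no Jordan form over ℚ; the rational canonical form exists over any field.

R = [[0, 0, 0, 9], [1, 0, 0, 9], [0, 1, 0, 2], [0, 0, 1, -3]]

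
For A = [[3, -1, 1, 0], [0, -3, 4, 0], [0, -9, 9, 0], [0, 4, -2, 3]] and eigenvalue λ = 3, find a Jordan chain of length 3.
We seek v_1 ∈ ker((A - 3I)^3) \ ker((A - 3I)^2), then set v_{i+1} = (A - 3I) v_i.

One such chain is v_1 = [[0, 1, 2, -1]]^T, v_2 = [[1, 2, 3, 0]]^T, v_3 = [[1, 0, 0, 2]]^T. Check: (A - 3I) v_3 = [[0, 0, 0, 0]]^T = 0.

v_1 = [[0, 1, 2, -1]]^T, v_2 = [[1, 2, 3, 0]]^T, v_3 = [[1, 0, 0, 2]]^T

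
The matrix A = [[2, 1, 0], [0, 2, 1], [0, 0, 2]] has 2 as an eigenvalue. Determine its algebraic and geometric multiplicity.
The characteristic polynomial is (x - 2)^3, so the factor x - 2 appears with exponent 3: the algebraic multiplicity is 3.

rank(A - 2I) = 2, so the eigenspace has dimension 3 - 2 = 1: the geometric multiplicity is 1.

Since 1 < 3, A is not diagonalizable.

algebraic multiplicity 3, geometric multiplicity 1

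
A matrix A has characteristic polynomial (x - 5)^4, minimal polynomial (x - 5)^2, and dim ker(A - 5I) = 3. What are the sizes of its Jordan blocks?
Jordan blocks: (5, 2), (5, 1), (5, 1)

λ = 5: algebraic multiplicity 4 (exponent in χ_A), largest block size 2 (exponent in m_A), 3 blocks (geometric multiplicity). These force block sizes [2, 1, 1].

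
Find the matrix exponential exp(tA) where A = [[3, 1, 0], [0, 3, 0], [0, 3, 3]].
A has Jordan form J = [[3, 1, 0], [0, 3, 0], [0, 0, 3]] with A = PJP^{-1}, so e^{tA} = P e^{tJ} P^{-1}.

For a Jordan block J_k(λ), e^{tJ_k(λ)} = e^{λt} · (I + tN + t^2 N^2/2! + ... + t^{k-1} N^{k-1}/(k-1)!) where N is the nilpotent superdiagonal part.

Assembling the blocks and conjugating back gives the entries of e^{tA} as shown above.

e^{tA} = [[e^{3*t}, t*e^{3*t}, 0], [0, e^{3*t}, 0], [0, 3*t*e^{3*t}, e^{3*t}]]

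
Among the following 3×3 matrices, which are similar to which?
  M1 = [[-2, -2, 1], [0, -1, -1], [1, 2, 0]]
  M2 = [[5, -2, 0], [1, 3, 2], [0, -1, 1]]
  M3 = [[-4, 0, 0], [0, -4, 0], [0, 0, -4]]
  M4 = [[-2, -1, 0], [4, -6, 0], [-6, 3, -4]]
Characteristic polynomials: χ_{M1} = (x + 1)^3, χ_{M2} = (x - 3)^3, χ_{M3} = (x + 4)^3, χ_{M4} = (x + 4)^3.

{M1}: invariant factors (x + 1)^3.

{M2}: invariant factors (x - 3)^3.

{M3}: invariant factors x + 4, x + 4, x + 4.

{M4}: invariant factors x + 4, (x + 4)^2.

Matrices are similar if and only if their invariant-factor lists agree; the partition into similarity classes is {M1}, {M2}, {M3}, {M4}.

4 classes: {M1}, {M2}, {M3}, {M4}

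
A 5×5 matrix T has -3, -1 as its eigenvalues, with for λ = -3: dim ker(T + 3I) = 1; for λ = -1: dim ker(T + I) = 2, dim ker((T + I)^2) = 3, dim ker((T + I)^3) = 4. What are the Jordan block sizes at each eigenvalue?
Jordan blocks: (-3, 1), (-1, 3), (-1, 1)

λ = -3: successive nullity increments [1] count blocks of size ≥ k; block sizes are [1].
λ = -1: successive nullity increments [2, 1, 1] count blocks of size ≥ k; block sizes are [3, 1].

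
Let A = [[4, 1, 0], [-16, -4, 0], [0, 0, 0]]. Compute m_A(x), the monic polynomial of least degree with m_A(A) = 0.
m_A(x) = x^2

The characteristic polynomial factors as x^3. The minimal polynomial is ∏(x - λ)^{k_λ} where k_λ is the size of the largest Jordan block at λ.

For λ = 0: rank(A) = 1, and the largest Jordan block has size 2 (the smallest k with rank(A^k) = rank(A^(k+1))).

So m_A(x) = x^2.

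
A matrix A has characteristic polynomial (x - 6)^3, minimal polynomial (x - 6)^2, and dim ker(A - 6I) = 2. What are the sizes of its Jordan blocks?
λ = 6: algebraic multiplicity 3 (exponent in χ_A), largest block size 2 (exponent in m_A), 2 blocks (geometric multiplicity). These force block sizes [2, 1].

Jordan blocks: (6, 2), (6, 1)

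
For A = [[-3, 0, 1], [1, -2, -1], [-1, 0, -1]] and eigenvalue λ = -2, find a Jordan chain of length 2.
v_1 = [[1, -2, 2]]^T, v_2 = [[1, -1, 1]]^T

We seek v_1 ∈ ker((A + 2I)^2) \ ker(A + 2I), then set v_{i+1} = (A + 2I) v_i.

One such chain is v_1 = [[1, -2, 2]]^T, v_2 = [[1, -1, 1]]^T. Check: (A + 2I) v_2 = [[0, 0, 0]]^T = 0.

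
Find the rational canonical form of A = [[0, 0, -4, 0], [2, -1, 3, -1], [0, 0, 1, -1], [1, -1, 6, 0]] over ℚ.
R = [[0, 0, 0, -4], [1, 0, 0, 0], [0, 1, 0, -4], [0, 0, 1, 0]]

The invariant factors of A (the non-unit diagonal entries of the Smith normal form of xI - A over ℚ[x]) are (x^2 + 2)^2, each dividing the next. The characteristic polynomial is their product, (x^2 + 2)^2.

The rational canonical form is the block-diagonal matrix of companion matrices C(f_i):
R = [[0, 0, 0, -4], [1, 0, 0, 0], [0, 1, 0, -4], [0, 0, 1, 0]].

Note the characteristic polynomial does not split into linear factors over ℚ, so A has no Jordan form over ℚ; the rational canonical form exists over any field.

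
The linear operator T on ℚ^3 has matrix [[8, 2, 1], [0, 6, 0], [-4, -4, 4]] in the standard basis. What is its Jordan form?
The characteristic polynomial is det(xI - A) = (x - 6)^3, so the eigenvalues are 6 (algebraic multiplicity 3).

For λ = 6: rank(A - 6I) = 1, rank((A - 6I)^2) = 0. The eigenspace has dimension 3 - 1 = 2, so there are 2 Jordan blocks; the rank sequence gives block sizes [2, 1].

Assembling the blocks gives the Jordan form J above.

J = [[6, 1, 0], [0, 6, 0], [0, 0, 6]]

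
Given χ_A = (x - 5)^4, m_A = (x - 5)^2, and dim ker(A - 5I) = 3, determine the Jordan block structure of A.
λ = 5: algebraic multiplicity 4 (exponent in χ_A), largest block size 2 (exponent in m_A), 3 blocks (geometric multiplicity). These force block sizes [2, 1, 1].

Jordan blocks: (5, 2), (5, 1), (5, 1)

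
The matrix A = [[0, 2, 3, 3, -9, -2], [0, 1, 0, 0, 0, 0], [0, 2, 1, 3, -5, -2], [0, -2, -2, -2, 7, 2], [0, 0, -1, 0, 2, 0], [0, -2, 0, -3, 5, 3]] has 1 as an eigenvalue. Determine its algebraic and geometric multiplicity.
The characteristic polynomial is x(x - 1)^5, so the factor x - 1 appears with exponent 5: the algebraic multiplicity is 5.

rank(A - I) = 3, so the eigenspace has dimension 6 - 3 = 3: the geometric multiplicity is 3.

Since 3 < 5, A is not diagonalizable.

algebraic multiplicity 5, geometric multiplicity 3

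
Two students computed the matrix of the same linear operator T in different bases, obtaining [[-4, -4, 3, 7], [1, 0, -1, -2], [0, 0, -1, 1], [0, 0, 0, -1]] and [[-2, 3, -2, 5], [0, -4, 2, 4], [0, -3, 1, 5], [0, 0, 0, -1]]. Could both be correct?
Yes.

Two matrices over a field are similar if and only if they have the same invariant factors.

Both A and B have characteristic polynomial (x + 1)^2(x + 2)^2 and minimal polynomial (x + 1)^2(x + 2)^2. Computing further, both have invariant factors (x + 1)^2(x + 2)^2. Hence A and B are similar.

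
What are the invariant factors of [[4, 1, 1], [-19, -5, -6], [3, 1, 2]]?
x^2(x - 1)

The Jordan structure of A has elementary divisors x^2, (x - 1). Arranging the block sizes at each eigenvalue in decreasing order and taking row products gives the invariant factors.

Invariant factors (smallest first, each dividing the next): x^2(x - 1).

Check: the last factor x^2(x - 1) is the minimal polynomial, and the product x^2(x - 1) is the characteristic polynomial.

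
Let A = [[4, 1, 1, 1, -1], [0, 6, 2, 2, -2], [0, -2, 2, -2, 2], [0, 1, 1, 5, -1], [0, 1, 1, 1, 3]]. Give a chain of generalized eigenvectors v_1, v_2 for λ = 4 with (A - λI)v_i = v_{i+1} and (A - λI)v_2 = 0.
We seek v_1 ∈ ker((A - 4I)^2) \ ker(A - 4I), then set v_{i+1} = (A - 4I) v_i.

One such chain is v_1 = [[0, 1, 0, 0, 0]]^T, v_2 = [[1, 2, -2, 1, 1]]^T. Check: (A - 4I) v_2 = [[0, 0, 0, 0, 0]]^T = 0.

v_1 = [[0, 1, 0, 0, 0]]^T, v_2 = [[1, 2, -2, 1, 1]]^T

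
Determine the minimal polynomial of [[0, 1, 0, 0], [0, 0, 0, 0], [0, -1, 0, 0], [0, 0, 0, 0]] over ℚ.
The characteristic polynomial factors as x^4. The minimal polynomial is ∏(x - λ)^{k_λ} where k_λ is the size of the largest Jordan block at λ.

For λ = 0: rank(A) = 1, and the largest Jordan block has size 2 (the smallest k with rank(A^k) = rank(A^(k+1))).

So m_A(x) = x^2.

m_A(x) = x^2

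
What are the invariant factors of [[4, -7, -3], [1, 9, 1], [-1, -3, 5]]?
The Jordan structure of A has elementary divisors (x - 6)^3. Arranging the block sizes at each eigenvalue in decreasing order and taking row products gives the invariant factors.

Invariant factors (smallest first, each dividing the next): (x - 6)^3.

Check: the last factor (x - 6)^3 is the minimal polynomial, and the product (x - 6)^3 is the characteristic polynomial.

(x - 6)^3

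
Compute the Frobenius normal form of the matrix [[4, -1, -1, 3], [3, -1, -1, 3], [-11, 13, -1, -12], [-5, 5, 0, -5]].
The invariant factors of A (the non-unit diagonal entries of the Smith normal form of xI - A over ℚ[x]) are (x + 1)(x + 5)(x^2 - 3x + 1), each dividing the next. The characteristic polynomial is their product, (x + 1)(x + 5)(x^2 - 3x + 1).

The rational canonical form is the block-diagonal matrix of companion matrices C(f_i):
R = [[0, 0, 0, -5], [1, 0, 0, 9], [0, 1, 0, 12], [0, 0, 1, -3]].

Note the characteristic polynomial does not split into linear factors over ℚ, so A has no Jordan form over ℚ; the rational canonical form exists over any field.

R = [[0, 0, 0, -5], [1, 0, 0, 9], [0, 1, 0, 12], [0, 0, 1, -3]]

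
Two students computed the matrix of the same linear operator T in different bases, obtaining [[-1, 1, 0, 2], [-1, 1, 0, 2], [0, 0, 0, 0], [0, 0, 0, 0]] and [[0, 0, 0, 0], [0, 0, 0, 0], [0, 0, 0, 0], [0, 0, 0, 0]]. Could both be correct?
No.

Both have characteristic polynomial x^4, but the minimal polynomial of A is x^2 while the minimal polynomial of B is x. The minimal polynomial is a similarity invariant, so A and B are not similar.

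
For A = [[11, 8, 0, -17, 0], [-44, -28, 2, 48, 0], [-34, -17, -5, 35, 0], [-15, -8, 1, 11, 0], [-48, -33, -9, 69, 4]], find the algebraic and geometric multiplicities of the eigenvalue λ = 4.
The characteristic polynomial is (x - 4)^2(x + 5)^3, so the factor x - 4 appears with exponent 2: the algebraic multiplicity is 2.

rank(A - 4I) = 3, so the eigenspace has dimension 5 - 3 = 2: the geometric multiplicity is 2.

algebraic multiplicity 2, geometric multiplicity 2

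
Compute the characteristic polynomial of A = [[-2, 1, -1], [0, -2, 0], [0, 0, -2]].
xI - A = [[x + 2, -1, 1], [0, x + 2, 0], [0, 0, x + 2]].

Expanding det(xI - A) along the first row:
det(xI - A) = + (x + 2)·det([[x + 2, 0], [0, x + 2]]) - (-1)·det([[0, 0], [0, x + 2]]) + (1)·det([[0, x + 2], [0, 0]]).

Evaluating gives χ_A(x) = x^3 + 6x^2 + 12x + 8 = (x + 2)^3.

χ_A(x) = (x + 2)^3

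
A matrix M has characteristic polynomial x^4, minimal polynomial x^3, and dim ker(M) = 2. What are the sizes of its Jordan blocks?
Jordan blocks: (0, 3), (0, 1)

λ = 0: algebraic multiplicity 4 (exponent in χ_M), largest block size 3 (exponent in m_M), 2 blocks (geometric multiplicity). These force block sizes [3, 1].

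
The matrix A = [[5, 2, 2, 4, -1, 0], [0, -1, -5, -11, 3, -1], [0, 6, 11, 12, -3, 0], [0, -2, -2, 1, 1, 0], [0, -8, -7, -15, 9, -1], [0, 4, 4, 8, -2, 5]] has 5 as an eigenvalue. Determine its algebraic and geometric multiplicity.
algebraic multiplicity 6, geometric multiplicity 4

The characteristic polynomial is (x - 5)^6, so the factor x - 5 appears with exponent 6: the algebraic multiplicity is 6.

rank(A - 5I) = 2, so the eigenspace has dimension 6 - 2 = 4: the geometric multiplicity is 4.

Since 4 < 6, A is not diagonalizable.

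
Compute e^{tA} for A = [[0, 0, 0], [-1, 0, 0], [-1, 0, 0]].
e^{tA} = [[1, 0, 0], [-t, 1, 0], [-t, 0, 1]]

A has Jordan form J = [[0, 1, 0], [0, 0, 0], [0, 0, 0]] with A = PJP^{-1}, so e^{tA} = P e^{tJ} P^{-1}.

For a Jordan block J_k(λ), e^{tJ_k(λ)} = e^{λt} · (I + tN + t^2 N^2/2! + ... + t^{k-1} N^{k-1}/(k-1)!) where N is the nilpotent superdiagonal part.

Assembling the blocks and conjugating back gives the entries of e^{tA} as shown above.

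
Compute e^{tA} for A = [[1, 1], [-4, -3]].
e^{tA} = [[(2*t + 1)*e^{-t}, t*e^{-t}], [-4*t*e^{-t}, (1 - 2*t)*e^{-t}]]

A has Jordan form J = [[-1, 1], [0, -1]] with A = PJP^{-1}, so e^{tA} = P e^{tJ} P^{-1}.

For a Jordan block J_k(λ), e^{tJ_k(λ)} = e^{λt} · (I + tN + t^2 N^2/2! + ... + t^{k-1} N^{k-1}/(k-1)!) where N is the nilpotent superdiagonal part.

Assembling the blocks and conjugating back gives the entries of e^{tA} as shown above.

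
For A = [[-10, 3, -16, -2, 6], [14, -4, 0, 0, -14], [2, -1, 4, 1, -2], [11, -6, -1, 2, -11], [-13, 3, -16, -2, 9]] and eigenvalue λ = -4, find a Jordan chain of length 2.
We seek v_1 ∈ ker((A + 4I)^2) \ ker(A + 4I), then set v_{i+1} = (A + 4I) v_i.

One such chain is v_1 = [[0, 1, 0, 1, 0]]^T, v_2 = [[1, 0, 0, 0, 1]]^T. Check: (A + 4I) v_2 = [[0, 0, 0, 0, 0]]^T = 0.

v_1 = [[0, 1, 0, 1, 0]]^T, v_2 = [[1, 0, 0, 0, 1]]^T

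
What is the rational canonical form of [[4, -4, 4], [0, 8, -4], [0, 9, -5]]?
The invariant factors of A (the non-unit diagonal entries of the Smith normal form of xI - A over ℚ[x]) are x - 4, (x - 4)(x + 1), each dividing the next. The characteristic polynomial is their product, (x - 4)^2(x + 1).

The rational canonical form is the block-diagonal matrix of companion matrices C(f_i):
R = [[4, 0, 0], [0, 0, 4], [0, 1, 3]].

R = [[4, 0, 0], [0, 0, 4], [0, 1, 3]]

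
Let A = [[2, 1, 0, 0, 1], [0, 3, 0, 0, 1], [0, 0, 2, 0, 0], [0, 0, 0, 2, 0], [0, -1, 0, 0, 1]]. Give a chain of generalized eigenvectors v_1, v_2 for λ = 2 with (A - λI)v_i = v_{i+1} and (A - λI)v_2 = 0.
We seek v_1 ∈ ker((A - 2I)^2) \ ker(A - 2I), then set v_{i+1} = (A - 2I) v_i.

One such chain is v_1 = [[-1, -1, -2, -1, 2]]^T, v_2 = [[1, 1, 0, 0, -1]]^T. Check: (A - 2I) v_2 = [[0, 0, 0, 0, 0]]^T = 0.

v_1 = [[-1, -1, -2, -1, 2]]^T, v_2 = [[1, 1, 0, 0, -1]]^T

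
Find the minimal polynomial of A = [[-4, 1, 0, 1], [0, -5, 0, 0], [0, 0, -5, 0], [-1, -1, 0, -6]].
The characteristic polynomial factors as (x + 5)^4. The minimal polynomial is ∏(x - λ)^{k_λ} where k_λ is the size of the largest Jordan block at λ.

For λ = -5: rank(A + 5I) = 1, and the largest Jordan block has size 2 (the smallest k with rank((A + 5I)^k) = rank((A + 5I)^(k+1))).

So m_A(x) = (x + 5)^2.

m_A(x) = (x + 5)^2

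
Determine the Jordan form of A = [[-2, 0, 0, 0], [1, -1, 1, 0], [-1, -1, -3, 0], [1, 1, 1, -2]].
J = [[-2, 1, 0, 0], [0, -2, 0, 0], [0, 0, -2, 0], [0, 0, 0, -2]]

The characteristic polynomial is det(xI - A) = (x + 2)^4, so the eigenvalues are -2 (algebraic multiplicity 4).

For λ = -2: rank(A + 2I) = 1, rank((A + 2I)^2) = 0. The eigenspace has dimension 4 - 1 = 3, so there are 3 Jordan blocks; the rank sequence gives block sizes [2, 1, 1].

Assembling the blocks gives the Jordan form J above.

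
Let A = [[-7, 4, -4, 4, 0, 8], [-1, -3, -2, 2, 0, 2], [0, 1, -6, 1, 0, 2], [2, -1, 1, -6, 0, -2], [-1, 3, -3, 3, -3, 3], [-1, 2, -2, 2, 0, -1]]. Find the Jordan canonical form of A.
J = [[-5, 1, 0, 0, 0, 0], [0, -5, 1, 0, 0, 0], [0, 0, -5, 0, 0, 0], [0, 0, 0, -5, 0, 0], [0, 0, 0, 0, -3, 1], [0, 0, 0, 0, 0, -3]]

The characteristic polynomial is det(xI - A) = (x + 3)^2(x + 5)^4, so the eigenvalues are -5 (algebraic multiplicity 4), -3 (algebraic multiplicity 2).

For λ = -5: rank(A + 5I) = 4, rank((A + 5I)^2) = 3, rank((A + 5I)^3) = 2. The eigenspace has dimension 6 - 4 = 2, so there are 2 Jordan blocks; the rank sequence gives block sizes [3, 1].

For λ = -3: rank(A + 3I) = 5, rank((A + 3I)^2) = 4. The eigenspace has dimension 6 - 5 = 1, so there is 1 Jordan block; the rank sequence gives block sizes [2].

Assembling the blocks gives the Jordan form J above.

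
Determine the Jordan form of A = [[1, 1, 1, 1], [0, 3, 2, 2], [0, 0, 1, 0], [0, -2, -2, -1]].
The characteristic polynomial is det(xI - A) = (x - 1)^4, so the eigenvalues are 1 (algebraic multiplicity 4).

For λ = 1: rank(A - I) = 1, rank((A - I)^2) = 0. The eigenspace has dimension 4 - 1 = 3, so there are 3 Jordan blocks; the rank sequence gives block sizes [2, 1, 1].

Assembling the blocks gives the Jordan form J above.

J = [[1, 1, 0, 0], [0, 1, 0, 0], [0, 0, 1, 0], [0, 0, 0, 1]]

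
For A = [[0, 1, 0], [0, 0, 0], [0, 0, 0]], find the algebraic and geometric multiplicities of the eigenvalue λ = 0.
algebraic multiplicity 3, geometric multiplicity 2

The characteristic polynomial is x^3, so the factor x appears with exponent 3: the algebraic multiplicity is 3.

rank(A) = 1, so the eigenspace has dimension 3 - 1 = 2: the geometric multiplicity is 2.

Since 2 < 3, A is not diagonalizable.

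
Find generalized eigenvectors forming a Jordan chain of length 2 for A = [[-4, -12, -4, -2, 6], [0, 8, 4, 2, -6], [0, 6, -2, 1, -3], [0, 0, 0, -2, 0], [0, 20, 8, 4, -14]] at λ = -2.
We seek v_1 ∈ ker((A + 2I)^2) \ ker(A + 2I), then set v_{i+1} = (A + 2I) v_i.

One such chain is v_1 = [[0, 0, 0, 1, 0]]^T, v_2 = [[-2, 2, 1, 0, 4]]^T. Check: (A + 2I) v_2 = [[0, 0, 0, 0, 0]]^T = 0.

v_1 = [[0, 0, 0, 1, 0]]^T, v_2 = [[-2, 2, 1, 0, 4]]^T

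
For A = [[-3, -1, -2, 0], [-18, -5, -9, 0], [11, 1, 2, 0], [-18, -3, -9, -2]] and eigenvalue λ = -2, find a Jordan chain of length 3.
We seek v_1 ∈ ker((A + 2I)^3) \ ker((A + 2I)^2), then set v_{i+1} = (A + 2I) v_i.

One such chain is v_1 = [[0, 1, -1, 1]]^T, v_2 = [[1, 6, -3, 6]]^T, v_3 = [[-1, -9, 5, -9]]^T. Check: (A + 2I) v_3 = [[0, 0, 0, 0]]^T = 0.

v_1 = [[0, 1, -1, 1]]^T, v_2 = [[1, 6, -3, 6]]^T, v_3 = [[-1, -9, 5, -9]]^T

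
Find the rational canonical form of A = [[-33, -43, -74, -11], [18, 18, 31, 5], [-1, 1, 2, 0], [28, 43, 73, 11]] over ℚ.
R = [[0, 0, 0, -9], [1, 0, 0, 6], [0, 1, 0, 5], [0, 0, 1, -2]]

The invariant factors of A (the non-unit diagonal entries of the Smith normal form of xI - A over ℚ[x]) are (x^2 + x - 3)^2, each dividing the next. The characteristic polynomial is their product, (x^2 + x - 3)^2.

The rational canonical form is the block-diagonal matrix of companion matrices C(f_i):
R = [[0, 0, 0, -9], [1, 0, 0, 6], [0, 1, 0, 5], [0, 0, 1, -2]].

Note the characteristic polynomial does not split into linear factors over ℚ, so A has no Jordan form over ℚ; the rational canonical form exists over any field.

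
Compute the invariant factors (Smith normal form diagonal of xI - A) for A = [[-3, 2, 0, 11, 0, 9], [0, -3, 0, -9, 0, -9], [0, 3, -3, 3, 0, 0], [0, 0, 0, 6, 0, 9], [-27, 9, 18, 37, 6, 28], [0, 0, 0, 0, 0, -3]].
x + 3, x + 3, (x - 6)^2(x + 3)^2

The Jordan structure of A has elementary divisors (x + 3)^2, (x + 3), (x + 3), (x - 6)^2. Arranging the block sizes at each eigenvalue in decreasing order and taking row products gives the invariant factors.

Invariant factors (smallest first, each dividing the next): x + 3, x + 3, (x - 6)^2(x + 3)^2.

Check: the last factor (x - 6)^2(x + 3)^2 is the minimal polynomial, and the product (x - 6)^2(x + 3)^4 is the characteristic polynomial.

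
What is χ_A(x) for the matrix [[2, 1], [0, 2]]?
xI - A = [[x - 2, -1], [0, x - 2]].

Expanding det(xI - A) along the first row:
det(xI - A) = + (x - 2)·det([[x - 2]]) - (-1)·det([[0]]).

Evaluating gives χ_A(x) = x^2 - 4x + 4 = (x - 2)^2.

χ_A(x) = (x - 2)^2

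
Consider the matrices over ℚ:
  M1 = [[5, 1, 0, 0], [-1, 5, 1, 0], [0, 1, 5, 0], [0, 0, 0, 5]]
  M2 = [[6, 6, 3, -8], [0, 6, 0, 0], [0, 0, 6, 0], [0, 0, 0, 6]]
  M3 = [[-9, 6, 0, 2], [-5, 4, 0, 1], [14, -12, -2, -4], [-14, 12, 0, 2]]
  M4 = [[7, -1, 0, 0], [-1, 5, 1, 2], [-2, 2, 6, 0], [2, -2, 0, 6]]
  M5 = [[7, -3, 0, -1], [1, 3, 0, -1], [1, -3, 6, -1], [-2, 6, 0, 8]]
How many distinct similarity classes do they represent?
Characteristic polynomials: χ_{M1} = (x - 5)^4, χ_{M2} = (x - 6)^4, χ_{M3} = (x - 1)(x + 2)^3, χ_{M4} = (x - 6)^4, χ_{M5} = (x - 6)^4.

{M1}: invariant factors x - 5, (x - 5)^3.

{M2, M5}: invariant factors x - 6, x - 6, (x - 6)^2.

{M3}: invariant factors x + 2, (x - 1)(x + 2)^2.

{M4}: invariant factors x - 6, (x - 6)^3.

Matrices are similar if and only if their invariant-factor lists agree; the partition into similarity classes is {M1}, {M2, M5}, {M3}, {M4}.

4 classes: {M1}, {M2, M5}, {M3}, {M4}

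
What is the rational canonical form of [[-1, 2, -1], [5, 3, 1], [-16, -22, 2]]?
R = [[0, 0, -18], [1, 0, 3], [0, 1, 4]]

The invariant factors of A (the non-unit diagonal entries of the Smith normal form of xI - A over ℚ[x]) are (x - 3)^2(x + 2), each dividing the next. The characteristic polynomial is their product, (x - 3)^2(x + 2).

The rational canonical form is the block-diagonal matrix of companion matrices C(f_i):
R = [[0, 0, -18], [1, 0, 3], [0, 1, 4]].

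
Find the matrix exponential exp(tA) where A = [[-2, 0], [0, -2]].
e^{tA} = [[e^{-2*t}, 0], [0, e^{-2*t}]]

A has Jordan form J = [[-2, 0], [0, -2]] with A = PJP^{-1}, so e^{tA} = P e^{tJ} P^{-1}.

For a Jordan block J_k(λ), e^{tJ_k(λ)} = e^{λt} · (I + tN + t^2 N^2/2! + ... + t^{k-1} N^{k-1}/(k-1)!) where N is the nilpotent superdiagonal part.

Assembling the blocks and conjugating back gives the entries of e^{tA} as shown above.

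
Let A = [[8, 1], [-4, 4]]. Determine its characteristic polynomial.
xI - A = [[x - 8, -1], [4, x - 4]].

Expanding det(xI - A) along the first row:
det(xI - A) = + (x - 8)·det([[x - 4]]) - (-1)·det([[4]]).

Evaluating gives χ_A(x) = x^2 - 12x + 36 = (x - 6)^2.

χ_A(x) = (x - 6)^2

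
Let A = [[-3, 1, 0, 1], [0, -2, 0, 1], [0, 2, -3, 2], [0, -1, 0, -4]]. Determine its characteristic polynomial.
xI - A = [[x + 3, -1, 0, -1], [0, x + 2, 0, -1], [0, -2, x + 3, -2], [0, 1, 0, x + 4]].

Expanding det(xI - A) along the first row:
det(xI - A) = + (x + 3)·det([[x + 2, 0, -1], [-2, x + 3, -2], [1, 0, x + 4]]) - (-1)·det([[0, 0, -1], [0, x + 3, -2], [0, 0, x + 4]]) + (0)·det([[0, x + 2, -1], [0, -2, -2], [0, 1, x + 4]]) - (-1)·det([[0, x + 2, 0], [0, -2, x + 3], [0, 1, 0]]).

Evaluating gives χ_A(x) = x^4 + 12x^3 + 54x^2 + 108x + 81 = (x + 3)^4.

χ_A(x) = (x + 3)^4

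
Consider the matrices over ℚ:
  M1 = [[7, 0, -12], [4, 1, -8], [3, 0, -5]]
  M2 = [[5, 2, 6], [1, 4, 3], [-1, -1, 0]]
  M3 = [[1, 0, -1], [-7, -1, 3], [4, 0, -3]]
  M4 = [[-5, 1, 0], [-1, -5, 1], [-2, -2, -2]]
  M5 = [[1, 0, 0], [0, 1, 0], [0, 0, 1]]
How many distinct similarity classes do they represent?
Characteristic polynomials: χ_{M1} = (x - 1)^3, χ_{M2} = (x - 3)^3, χ_{M3} = (x + 1)^3, χ_{M4} = (x + 4)^3, χ_{M5} = (x - 1)^3.

{M1}: invariant factors x - 1, (x - 1)^2.

{M2}: invariant factors x - 3, (x - 3)^2.

{M3}: invariant factors (x + 1)^3.

{M4}: invariant factors (x + 4)^3.

{M5}: invariant factors x - 1, x - 1, x - 1.

Matrices are similar if and only if their invariant-factor lists agree; the partition into similarity classes is {M1}, {M2}, {M3}, {M4}, {M5}.

5 classes: {M1}, {M2}, {M3}, {M4}, {M5}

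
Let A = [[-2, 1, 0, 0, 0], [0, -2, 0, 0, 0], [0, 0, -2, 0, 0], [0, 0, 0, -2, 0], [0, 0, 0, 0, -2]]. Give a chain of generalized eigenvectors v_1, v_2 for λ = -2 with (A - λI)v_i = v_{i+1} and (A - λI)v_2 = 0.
We seek v_1 ∈ ker((A + 2I)^2) \ ker(A + 2I), then set v_{i+1} = (A + 2I) v_i.

One such chain is v_1 = [[1, 1, 0, -1, -2]]^T, v_2 = [[1, 0, 0, 0, 0]]^T. Check: (A + 2I) v_2 = [[0, 0, 0, 0, 0]]^T = 0.

v_1 = [[1, 1, 0, -1, -2]]^T, v_2 = [[1, 0, 0, 0, 0]]^T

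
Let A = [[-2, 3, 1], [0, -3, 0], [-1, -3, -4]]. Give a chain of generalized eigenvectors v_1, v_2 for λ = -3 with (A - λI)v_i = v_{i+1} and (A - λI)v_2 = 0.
We seek v_1 ∈ ker((A + 3I)^2) \ ker(A + 3I), then set v_{i+1} = (A + 3I) v_i.

One such chain is v_1 = [[0, 0, 1]]^T, v_2 = [[1, 0, -1]]^T. Check: (A + 3I) v_2 = [[0, 0, 0]]^T = 0.

v_1 = [[0, 0, 1]]^T, v_2 = [[1, 0, -1]]^T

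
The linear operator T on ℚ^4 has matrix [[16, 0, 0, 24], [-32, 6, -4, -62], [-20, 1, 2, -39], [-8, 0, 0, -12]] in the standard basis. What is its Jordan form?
The characteristic polynomial is det(xI - A) = x(x - 4)^3, so the eigenvalues are 0 (algebraic multiplicity 1), 4 (algebraic multiplicity 3).

For λ = 0: algebraic multiplicity 1 gives one 1×1 block.

For λ = 4: rank(A - 4I) = 2, rank((A - 4I)^2) = 1. The eigenspace has dimension 4 - 2 = 2, so there are 2 Jordan blocks; the rank sequence gives block sizes [2, 1].

Assembling the blocks gives the Jordan form J above.

J = [[0, 0, 0, 0], [0, 4, 1, 0], [0, 0, 4, 0], [0, 0, 0, 4]]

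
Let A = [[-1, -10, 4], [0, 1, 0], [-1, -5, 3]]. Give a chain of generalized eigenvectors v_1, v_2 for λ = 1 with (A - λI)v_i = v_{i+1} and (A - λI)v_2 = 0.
v_1 = [[0, 1, 3]]^T, v_2 = [[2, 0, 1]]^T

We seek v_1 ∈ ker((A - I)^2) \ ker(A - I), then set v_{i+1} = (A - I) v_i.

One such chain is v_1 = [[0, 1, 3]]^T, v_2 = [[2, 0, 1]]^T. Check: (A - I) v_2 = [[0, 0, 0]]^T = 0.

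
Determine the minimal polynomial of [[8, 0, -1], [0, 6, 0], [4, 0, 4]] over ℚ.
m_A(x) = (x - 6)^2

The characteristic polynomial factors as (x - 6)^3. The minimal polynomial is ∏(x - λ)^{k_λ} where k_λ is the size of the largest Jordan block at λ.

For λ = 6: rank(A - 6I) = 1, and the largest Jordan block has size 2 (the smallest k with rank((A - 6I)^k) = rank((A - 6I)^(k+1))).

So m_A(x) = (x - 6)^2.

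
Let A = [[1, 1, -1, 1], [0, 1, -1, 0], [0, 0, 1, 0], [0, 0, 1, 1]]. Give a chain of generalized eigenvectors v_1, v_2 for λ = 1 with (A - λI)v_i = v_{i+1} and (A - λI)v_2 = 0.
We seek v_1 ∈ ker((A - I)^2) \ ker(A - I), then set v_{i+1} = (A - I) v_i.

One such chain is v_1 = [[-3, 1, 0, 0]]^T, v_2 = [[1, 0, 0, 0]]^T. Check: (A - I) v_2 = [[0, 0, 0, 0]]^T = 0.

v_1 = [[-3, 1, 0, 0]]^T, v_2 = [[1, 0, 0, 0]]^T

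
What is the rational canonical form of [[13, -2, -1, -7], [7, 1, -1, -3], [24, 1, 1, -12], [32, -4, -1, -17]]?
R = [[0, 0, 0, -25], [1, 0, 0, -10], [0, 1, 0, -11], [0, 0, 1, -2]]

The invariant factors of A (the non-unit diagonal entries of the Smith normal form of xI - A over ℚ[x]) are (x^2 + x + 5)^2, each dividing the next. The characteristic polynomial is their product, (x^2 + x + 5)^2.

The rational canonical form is the block-diagonal matrix of companion matrices C(f_i):
R = [[0, 0, 0, -25], [1, 0, 0, -10], [0, 1, 0, -11], [0, 0, 1, -2]].

Note the characteristic polynomial does not split into linear factors over ℚ, so A has no Jordan form over ℚ; the rational canonical form exists over any field.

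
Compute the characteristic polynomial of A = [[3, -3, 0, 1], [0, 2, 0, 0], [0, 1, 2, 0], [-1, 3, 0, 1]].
xI - A = [[x - 3, 3, 0, -1], [0, x - 2, 0, 0], [0, -1, x - 2, 0], [1, -3, 0, x - 1]].

Expanding det(xI - A) along the first row:
det(xI - A) = + (x - 3)·det([[x - 2, 0, 0], [-1, x - 2, 0], [-3, 0, x - 1]]) - (3)·det([[0, 0, 0], [0, x - 2, 0], [1, 0, x - 1]]) + (0)·det([[0, x - 2, 0], [0, -1, 0], [1, -3, x - 1]]) - (-1)·det([[0, x - 2, 0], [0, -1, x - 2], [1, -3, 0]]).

Evaluating gives χ_A(x) = x^4 - 8x^3 + 24x^2 - 32x + 16 = (x - 2)^4.

χ_A(x) = (x - 2)^4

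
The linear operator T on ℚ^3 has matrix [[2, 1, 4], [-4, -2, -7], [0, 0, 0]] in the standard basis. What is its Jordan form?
The characteristic polynomial is det(xI - A) = x^3, so the eigenvalues are 0 (algebraic multiplicity 3).

For λ = 0: rank(A) = 2, rank(A^2) = 1, rank(A^3) = 0. The eigenspace has dimension 3 - 2 = 1, so there is 1 Jordan block; the rank sequence gives block sizes [3].

Assembling the blocks gives the Jordan form J above.

J = [[0, 1, 0], [0, 0, 1], [0, 0, 0]]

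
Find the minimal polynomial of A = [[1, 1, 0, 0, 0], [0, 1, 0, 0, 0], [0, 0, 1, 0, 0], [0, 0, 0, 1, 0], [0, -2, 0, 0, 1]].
The characteristic polynomial factors as (x - 1)^5. The minimal polynomial is ∏(x - λ)^{k_λ} where k_λ is the size of the largest Jordan block at λ.

For λ = 1: rank(A - I) = 1, and the largest Jordan block has size 2 (the smallest k with rank((A - I)^k) = rank((A - I)^(k+1))).

So m_A(x) = (x - 1)^2.

m_A(x) = (x - 1)^2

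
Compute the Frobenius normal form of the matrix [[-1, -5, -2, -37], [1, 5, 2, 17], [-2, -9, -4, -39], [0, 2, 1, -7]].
R = [[0, 0, 0, -20], [1, 0, 0, 31], [0, 1, 0, -3], [0, 0, 1, -7]]

The invariant factors of A (the non-unit diagonal entries of the Smith normal form of xI - A over ℚ[x]) are (x - 1)^2(x + 4)(x + 5), each dividing the next. The characteristic polynomial is their product, (x - 1)^2(x + 4)(x + 5).

The rational canonical form is the block-diagonal matrix of companion matrices C(f_i):
R = [[0, 0, 0, -20], [1, 0, 0, 31], [0, 1, 0, -3], [0, 0, 1, -7]].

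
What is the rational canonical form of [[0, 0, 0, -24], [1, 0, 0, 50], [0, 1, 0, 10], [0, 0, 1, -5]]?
R = [[0, 0, 0, -24], [1, 0, 0, 50], [0, 1, 0, 10], [0, 0, 1, -5]]

The invariant factors of A (the non-unit diagonal entries of the Smith normal form of xI - A over ℚ[x]) are (x - 3)(x + 4)(x^2 + 4x - 2), each dividing the next. The characteristic polynomial is their product, (x - 3)(x + 4)(x^2 + 4x - 2).

The rational canonical form is the block-diagonal matrix of companion matrices C(f_i):
R = [[0, 0, 0, -24], [1, 0, 0, 50], [0, 1, 0, 10], [0, 0, 1, -5]].

Note the characteristic polynomial does not split into linear factors over ℚ, so A has no Jordan form over ℚ; the rational canonical form exists over any field.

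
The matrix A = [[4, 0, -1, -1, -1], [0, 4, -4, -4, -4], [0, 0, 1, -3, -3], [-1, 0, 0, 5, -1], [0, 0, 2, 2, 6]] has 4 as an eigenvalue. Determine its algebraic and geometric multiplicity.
The characteristic polynomial is (x - 4)^5, so the factor x - 4 appears with exponent 5: the algebraic multiplicity is 5.

rank(A - 4I) = 2, so the eigenspace has dimension 5 - 2 = 3: the geometric multiplicity is 3.

Since 3 < 5, A is not diagonalizable.

algebraic multiplicity 5, geometric multiplicity 3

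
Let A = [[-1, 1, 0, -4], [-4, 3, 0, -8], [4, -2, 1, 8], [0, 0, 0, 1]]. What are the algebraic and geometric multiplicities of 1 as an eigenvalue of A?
algebraic multiplicity 4, geometric multiplicity 3

The characteristic polynomial is (x - 1)^4, so the factor x - 1 appears with exponent 4: the algebraic multiplicity is 4.

rank(A - I) = 1, so the eigenspace has dimension 4 - 1 = 3: the geometric multiplicity is 3.

Since 3 < 4, A is not diagonalizable.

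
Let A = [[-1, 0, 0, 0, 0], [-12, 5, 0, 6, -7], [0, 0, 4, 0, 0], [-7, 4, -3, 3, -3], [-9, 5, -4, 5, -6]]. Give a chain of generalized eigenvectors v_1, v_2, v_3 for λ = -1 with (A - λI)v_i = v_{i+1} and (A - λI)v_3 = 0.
v_1 = [[-1, -1, 0, -1, 0]]^T, v_2 = [[0, 0, 0, -1, -1]]^T, v_3 = [[0, 1, 0, -1, 0]]^T

We seek v_1 ∈ ker((A + I)^3) \ ker((A + I)^2), then set v_{i+1} = (A + I) v_i.

One such chain is v_1 = [[-1, -1, 0, -1, 0]]^T, v_2 = [[0, 0, 0, -1, -1]]^T, v_3 = [[0, 1, 0, -1, 0]]^T. Check: (A + I) v_3 = [[0, 0, 0, 0, 0]]^T = 0.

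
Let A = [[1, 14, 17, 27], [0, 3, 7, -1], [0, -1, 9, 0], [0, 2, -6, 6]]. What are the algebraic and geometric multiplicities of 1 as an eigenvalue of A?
algebraic multiplicity 1, geometric multiplicity 1

The characteristic polynomial is (x - 6)^3(x - 1), so the factor x - 1 appears with exponent 1: the algebraic multiplicity is 1.

rank(A - I) = 3, so the eigenspace has dimension 4 - 3 = 1: the geometric multiplicity is 1.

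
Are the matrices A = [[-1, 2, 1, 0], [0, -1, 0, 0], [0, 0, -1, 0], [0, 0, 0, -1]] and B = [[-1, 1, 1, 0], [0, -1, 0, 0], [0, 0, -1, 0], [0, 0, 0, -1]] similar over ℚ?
Two matrices over a field are similar if and only if they have the same invariant factors.

Both A and B have characteristic polynomial (x + 1)^4 and minimal polynomial (x + 1)^2. Computing further, both have invariant factors x + 1, x + 1, (x + 1)^2. Hence A and B are similar.

Yes.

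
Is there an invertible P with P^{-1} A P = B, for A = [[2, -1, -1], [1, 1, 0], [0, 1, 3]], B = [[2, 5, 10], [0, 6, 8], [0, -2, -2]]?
Both have characteristic polynomial (x - 2)^3, but the minimal polynomial of A is (x - 2)^3 while the minimal polynomial of B is (x - 2)^2. The minimal polynomial is a similarity invariant, so A and B are not similar.

No.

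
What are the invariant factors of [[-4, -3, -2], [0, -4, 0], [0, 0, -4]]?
The Jordan structure of A has elementary divisors (x + 4)^2, (x + 4). Arranging the block sizes at each eigenvalue in decreasing order and taking row products gives the invariant factors.

Invariant factors (smallest first, each dividing the next): x + 4, (x + 4)^2.

Check: the last factor (x + 4)^2 is the minimal polynomial, and the product (x + 4)^3 is the characteristic polynomial.

x + 4, (x + 4)^2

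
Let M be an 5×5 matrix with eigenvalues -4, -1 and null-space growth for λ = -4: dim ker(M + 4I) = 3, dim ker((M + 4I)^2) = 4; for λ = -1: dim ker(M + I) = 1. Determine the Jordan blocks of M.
Jordan blocks: (-4, 2), (-4, 1), (-4, 1), (-1, 1)

λ = -4: successive nullity increments [3, 1] count blocks of size ≥ k; block sizes are [2, 1, 1].
λ = -1: successive nullity increments [1] count blocks of size ≥ k; block sizes are [1].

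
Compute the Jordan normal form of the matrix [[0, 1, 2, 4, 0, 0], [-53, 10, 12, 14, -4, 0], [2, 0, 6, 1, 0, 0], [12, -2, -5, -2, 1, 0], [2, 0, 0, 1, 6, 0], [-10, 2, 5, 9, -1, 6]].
J = [[1, 1, 0, 0, 0, 0], [0, 1, 0, 0, 0, 0], [0, 0, 6, 1, 0, 0], [0, 0, 0, 6, 1, 0], [0, 0, 0, 0, 6, 0], [0, 0, 0, 0, 0, 6]]

The characteristic polynomial is det(xI - A) = (x - 6)^4(x - 1)^2, so the eigenvalues are 1 (algebraic multiplicity 2), 6 (algebraic multiplicity 4).

For λ = 1: rank(A - I) = 5, rank((A - I)^2) = 4. The eigenspace has dimension 6 - 5 = 1, so there is 1 Jordan block; the rank sequence gives block sizes [2].

For λ = 6: rank(A - 6I) = 4, rank((A - 6I)^2) = 3, rank((A - 6I)^3) = 2. The eigenspace has dimension 6 - 4 = 2, so there are 2 Jordan blocks; the rank sequence gives block sizes [3, 1].

Assembling the blocks gives the Jordan form J above.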